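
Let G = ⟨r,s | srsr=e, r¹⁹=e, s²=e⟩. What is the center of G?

An element z ∈ Z(G) iff z commutes with every generator.
For example e is central: e·r = r = r·e; e·s = s = s·e.
Whereas r ∉ Z(G) since r·s = rs ≠ r¹⁸s = s·r.
Checking each of the 38 elements this way gives Z(G) = {e}, of order 1.

Answer: {e}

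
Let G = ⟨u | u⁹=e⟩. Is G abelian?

G has a single generator, so G is cyclic and hence abelian.

Answer: Yes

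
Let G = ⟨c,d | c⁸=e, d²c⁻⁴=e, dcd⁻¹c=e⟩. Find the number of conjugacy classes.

The conjugacy classes (representative and size) are:
  [e] (size 1), [c⁷] (size 2), [c²] (size 2), [c⁵] (size 2), [c⁴] (size 1), [c²d⁻¹] (size 4), [c³d] (size 4).
Class equation: 1 + 2 + 2 + 2 + 1 + 4 + 4 = 16 = |G|. So G has 7 conjugacy classes.

Answer: 7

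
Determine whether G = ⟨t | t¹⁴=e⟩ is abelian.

G has a single generator, so G is cyclic and hence abelian.

Answer: Yes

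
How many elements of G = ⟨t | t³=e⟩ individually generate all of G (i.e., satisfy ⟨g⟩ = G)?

G is cyclic of order 3. An element generates G iff its order is 3, and a cyclic group of order 3 has exactly φ(3) = 2 such elements.

Answer: 2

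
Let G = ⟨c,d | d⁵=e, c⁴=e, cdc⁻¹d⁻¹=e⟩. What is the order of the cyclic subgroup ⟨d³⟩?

|⟨d³⟩| equals the order of d³. Compute successive powers until reaching e:
  (d³)¹ = d³, (d³)² = d, (d³)³ = d⁴, (d³)⁴ = d², (d³)⁵ = e.
The smallest positive k with (d³)ᵏ = e is 5, so |⟨d³⟩| = 5.

Answer: 5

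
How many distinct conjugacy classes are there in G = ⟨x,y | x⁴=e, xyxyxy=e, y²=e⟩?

The conjugacy classes (representative and size) are:
  [e] (size 1), [x³] (size 6), [x²yx²y] (size 3), [xyx³] (size 6), [yx³] (size 8).
Class equation: 1 + 6 + 3 + 6 + 8 = 24 = |G|. So G has 5 conjugacy classes.

Answer: 5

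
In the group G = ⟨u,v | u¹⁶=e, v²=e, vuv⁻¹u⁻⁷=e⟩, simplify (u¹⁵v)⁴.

Compute successive powers of (u¹⁵v), reducing at each step:
  (u¹⁵v)²: (u¹⁵v) · u¹⁵ = u⁸v;   (u⁸v) · v = u⁸
  (u¹⁵v)³: (u⁸) · u¹⁵ = u⁷;   (u⁷) · v = u⁷v
  (u¹⁵v)⁴: (u⁷v) · u¹⁵ = v;   v · v = e

Answer: e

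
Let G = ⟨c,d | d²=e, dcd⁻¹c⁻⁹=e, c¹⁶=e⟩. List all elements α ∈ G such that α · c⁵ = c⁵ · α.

⟨c⁵⟩ ⊆ C_G(c⁵) since powers of c⁵ commute with c⁵; so |C_G(c⁵)| ≥ |⟨c⁵⟩| = 16.
By orbit–stabilizer, |C_G(c⁵)| = |G| / |conj. class of c⁵| = 32 / 2 = 16.
The 16 elements commuting with c⁵ are {e, c, c², c³, c⁴, c⁵, c⁶, c⁷, c⁸, c⁹, c¹⁰, c¹¹, c¹², c¹³, c¹⁴, c¹⁵}.

Answer: {e, c, c², c³, c⁴, c⁵, c⁶, c⁷, c⁸, c⁹, c¹⁰, c¹¹, c¹², c¹³, c¹⁴, c¹⁵}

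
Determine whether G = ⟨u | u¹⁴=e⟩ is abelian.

G has a single generator, so G is cyclic and hence abelian.

Answer: Yes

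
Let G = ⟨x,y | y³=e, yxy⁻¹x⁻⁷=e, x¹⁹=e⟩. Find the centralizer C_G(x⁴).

⟨x⁴⟩ ⊆ C_G(x⁴) since powers of x⁴ commute with x⁴; so |C_G(x⁴)| ≥ |⟨x⁴⟩| = 19.
By orbit–stabilizer, |C_G(x⁴)| = |G| / |conj. class of x⁴| = 57 / 3 = 19.
The 19 elements commuting with x⁴ are {e, x, x², x³, x⁴, x⁵, x⁶, x⁷, x⁸, x⁹, x¹⁰, x¹¹, x¹², x¹³, x¹⁴, x¹⁵, x¹⁶, x¹⁷, x¹⁸}.

Answer: {e, x, x², x³, x⁴, x⁵, x⁶, x⁷, x⁸, x⁹, x¹⁰, x¹¹, x¹², x¹³, x¹⁴, x¹⁵, x¹⁶, x¹⁷, x¹⁸}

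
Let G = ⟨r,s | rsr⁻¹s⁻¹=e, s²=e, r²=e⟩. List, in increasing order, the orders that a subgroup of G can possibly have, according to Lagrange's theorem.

|G| = 4 = 2². By Lagrange's theorem the order of any subgroup divides 4; the divisors of 4 are 1, 2, 4.

Answer: 1, 2, 4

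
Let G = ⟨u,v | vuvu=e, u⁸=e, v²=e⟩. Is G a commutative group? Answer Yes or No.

u·v = uv but v·u = u⁷v, so u·v ≠ v·u and G is not abelian.

Answer: No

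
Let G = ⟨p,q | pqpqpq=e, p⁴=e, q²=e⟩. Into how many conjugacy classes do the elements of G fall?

The conjugacy classes (representative and size) are:
  [e] (size 1), [p³] (size 6), [p²qp²q] (size 3), [pqp³] (size 6), [qp³] (size 8).
Class equation: 1 + 6 + 3 + 6 + 8 = 24 = |G|. So G has 5 conjugacy classes.

Answer: 5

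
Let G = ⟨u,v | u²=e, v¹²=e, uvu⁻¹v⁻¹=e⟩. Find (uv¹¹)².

Compute successive powers of (uv¹¹), reducing at each step:
  (uv¹¹)²: (uv¹¹) · u = v¹¹;   (v¹¹) · v¹¹ = v¹⁰

Answer: v¹⁰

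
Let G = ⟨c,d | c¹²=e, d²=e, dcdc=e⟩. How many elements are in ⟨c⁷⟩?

|⟨c⁷⟩| equals the order of c⁷. Compute successive powers until reaching e:
  (c⁷)¹ = c⁷, (c⁷)² = c², (c⁷)³ = c⁹, (c⁷)⁴ = c⁴, (c⁷)⁵ = c¹¹, (c⁷)⁶ = c⁶, (c⁷)⁷ = c, (c⁷)⁸ = c⁸, (c⁷)⁹ = c³, (c⁷)¹⁰ = c¹⁰, (c⁷)¹¹ = c⁵, (c⁷)¹² = e.
The smallest positive k with (c⁷)ᵏ = e is 12, so |⟨c⁷⟩| = 12.

Answer: 12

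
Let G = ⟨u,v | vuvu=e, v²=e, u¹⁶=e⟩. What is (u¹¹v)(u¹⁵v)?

Compute (u¹¹v) · (u¹⁵v) by multiplying left to right and reducing via the relations at each step:
  (u¹¹v) · u¹⁵ = u¹²v
  (u¹²v) · v = u¹²

Answer: u¹²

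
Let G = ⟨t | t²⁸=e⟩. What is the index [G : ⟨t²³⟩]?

First find ord(t²³) by computing successive powers:
  (t²³)¹ = t²³, (t²³)² = t¹⁸, (t²³)³ = t¹³, (t²³)⁴ = t⁸, (t²³)⁵ = t³, (t²³)⁶ = t²⁶, (t²³)⁷ = t²¹, (t²³)⁸ = t¹⁶, (t²³)⁹ = t¹¹, (t²³)¹⁰ = t⁶, (t²³)¹¹ = t, (t²³)¹² = t²⁴, (t²³)¹³ = t¹⁹, (t²³)¹⁴ = t¹⁴, (t²³)¹⁵ = t⁹, (t²³)¹⁶ = t⁴, (t²³)¹⁷ = t²⁷, (t²³)¹⁸ = t²², (t²³)¹⁹ = t¹⁷, (t²³)²⁰ = t¹², (t²³)²¹ = t⁷, (t²³)²² = t², (t²³)²³ = t²⁵, (t²³)²⁴ = t²⁰, (t²³)²⁵ = t¹⁵, (t²³)²⁶ = t¹⁰, (t²³)²⁷ = t⁵, (t²³)²⁸ = e.
So |⟨t²³⟩| = ord(t²³) = 28. With |G| = 28, by Lagrange [G : ⟨t²³⟩] = 28/28 = 1.

Answer: 1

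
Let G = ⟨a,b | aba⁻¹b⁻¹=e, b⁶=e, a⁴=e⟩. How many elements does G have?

Enumerate words in the generators, reducing via the relations: the distinct elements are
  {a, b, e, ab, a², a³, b², b³, b⁴, b⁵, ab², ab³, ab⁴, ab⁵, a²b, a³b, a²b², a²b³, a²b⁴, a²b⁵, a³b², a³b³, a³b⁴, a³b⁵}.
No further products give new elements, so |G| = 24.

Answer: 24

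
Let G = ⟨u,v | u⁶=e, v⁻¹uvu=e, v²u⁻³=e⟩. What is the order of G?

Enumerate words in the generators, reducing via the relations: the distinct elements are
  {e, u, v, uv, u², u³, u⁴, u⁵, u²v, v⁻¹, uv⁻¹, u²v⁻¹}.
No further products give new elements, so |G| = 12.

Answer: 12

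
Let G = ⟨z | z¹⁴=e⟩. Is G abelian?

G has a single generator, so G is cyclic and hence abelian.

Answer: Yes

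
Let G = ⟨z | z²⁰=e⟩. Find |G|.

G is generated by a single element, so G is cyclic. The relator gives z²⁰ = e and no smaller power is forced to be e, so the 20 powers {e, z, z², z³, z⁴, z⁵, z⁶, z⁷, z⁸, z⁹, z¹², z¹³, z¹¹, z¹⁰, z¹⁴, z¹⁵, z¹⁶, z¹⁷, z¹⁸, z¹⁹} are distinct. Hence |G| = 20.

Answer: 20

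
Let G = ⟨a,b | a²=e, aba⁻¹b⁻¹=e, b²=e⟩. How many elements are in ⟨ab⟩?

|⟨ab⟩| equals the order of ab. Compute successive powers until reaching e:
  (ab)¹ = ab, (ab)² = e.
The smallest positive k with (ab)ᵏ = e is 2, so |⟨ab⟩| = 2.

Answer: 2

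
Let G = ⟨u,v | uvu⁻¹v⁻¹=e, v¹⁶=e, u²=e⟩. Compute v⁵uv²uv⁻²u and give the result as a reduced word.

Multiply left to right, reducing at each step:
  (v⁵) · u = uv⁵
  (uv⁵) · v² = uv⁷
  (uv⁷) · u = v⁷
  (v⁷) · v⁻² = v⁵
  (v⁵) · u = uv⁵

Answer: uv⁵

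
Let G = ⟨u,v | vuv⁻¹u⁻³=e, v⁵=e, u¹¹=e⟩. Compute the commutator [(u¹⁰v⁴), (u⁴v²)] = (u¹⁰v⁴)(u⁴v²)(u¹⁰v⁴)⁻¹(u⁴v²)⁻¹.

[(u¹⁰v⁴), (u⁴v²)] = (u¹⁰v⁴)·(u⁴v²)·(u¹⁰v⁴)⁻¹·(u⁴v²)⁻¹.
  (u¹⁰v⁴) · (u⁴v²) = u⁴v
  (u⁴v) · (u³v) = u²v²
  (u²v²) · (u²v³) = u⁹

Answer: u⁹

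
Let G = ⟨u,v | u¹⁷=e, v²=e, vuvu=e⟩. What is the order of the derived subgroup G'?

G' = [G, G] is generated by all commutators. The generator-pair commutators are: [u, v] = u².
The subgroup they normally generate is {e, u, u², u³, u⁴, u⁵, u⁶, u⁷, u⁸, u⁹, u¹⁰, u¹¹, u¹², u¹³, u¹⁴, u¹⁵, u¹⁶}, of order 17.
Check: |G/G'| = 34/17 = 2 is the order of the abelianisation.

Answer: 17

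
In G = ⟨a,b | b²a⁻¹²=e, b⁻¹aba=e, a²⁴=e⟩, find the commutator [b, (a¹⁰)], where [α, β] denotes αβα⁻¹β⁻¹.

[b, (a¹⁰)] = b·(a¹⁰)·b⁻¹·(a¹⁰)⁻¹.
  b · (a¹⁰) = a²b⁻¹
  (a²b⁻¹) · (b⁻¹) = a¹⁴
  (a¹⁴) · (a¹⁴) = a⁴

Answer: a⁴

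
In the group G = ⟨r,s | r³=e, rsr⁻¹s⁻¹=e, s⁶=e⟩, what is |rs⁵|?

Compute successive powers until reaching e:
  (rs⁵)¹ = rs⁵, (rs⁵)² = r²s⁴, (rs⁵)³ = s³, (rs⁵)⁴ = rs², (rs⁵)⁵ = r²s, (rs⁵)⁶ = e.
The smallest positive k with (rs⁵)ᵏ = e is 6.

Answer: 6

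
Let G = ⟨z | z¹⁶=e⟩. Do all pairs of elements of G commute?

G has a single generator, so G is cyclic and hence abelian.

Answer: Yes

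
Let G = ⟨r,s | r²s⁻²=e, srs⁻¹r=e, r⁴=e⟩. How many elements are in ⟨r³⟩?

|⟨r³⟩| equals the order of r³. Compute successive powers until reaching e:
  (r³)¹ = r³, (r³)² = r², (r³)³ = r, (r³)⁴ = e.
The smallest positive k with (r³)ᵏ = e is 4, so |⟨r³⟩| = 4.

Answer: 4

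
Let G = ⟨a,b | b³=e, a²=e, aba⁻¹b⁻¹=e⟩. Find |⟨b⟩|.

|⟨b⟩| equals the order of b. Compute successive powers until reaching e:
  b¹ = b, b² = b², b³ = e.
The smallest positive k with bᵏ = e is 3, so |⟨b⟩| = 3.

Answer: 3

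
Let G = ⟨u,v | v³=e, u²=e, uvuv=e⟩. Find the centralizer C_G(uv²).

⟨uv²⟩ ⊆ C_G(uv²) since powers of uv² commute with uv²; so |C_G(uv²)| ≥ |⟨uv²⟩| = 2.
By orbit–stabilizer, |C_G(uv²)| = |G| / |conj. class of uv²| = 6 / 3 = 2.
The 2 elements commuting with uv² are {e, uv²}.

Answer: {e, uv²}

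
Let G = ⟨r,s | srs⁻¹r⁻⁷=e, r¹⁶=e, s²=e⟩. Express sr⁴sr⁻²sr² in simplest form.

Multiply left to right, reducing at each step:
  s · r⁴ = r¹²s
  (r¹²s) · s = r¹²
  (r¹²) · r⁻² = r¹⁰
  (r¹⁰) · s = r¹⁰s
  (r¹⁰s) · r² = r⁸s

Answer: r⁸s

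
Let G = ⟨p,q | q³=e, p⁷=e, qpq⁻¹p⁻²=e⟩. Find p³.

Compute successive powers of p, reducing at each step:
  p²: p · p = p²
  p³: (p²) · p = p³

Answer: p³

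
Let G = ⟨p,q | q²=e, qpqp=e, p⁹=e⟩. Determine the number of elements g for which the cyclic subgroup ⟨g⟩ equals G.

⟨g⟩ = G would require ord(g) = |G| = 18, but the maximum element order in G is 9 < 18. So G is not cyclic and no single element generates it: the count is 0.

Answer: 0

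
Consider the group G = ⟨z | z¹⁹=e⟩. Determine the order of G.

G is generated by a single element, so G is cyclic. The relator gives z¹⁹ = e and no smaller power is forced to be e, so the 19 powers {e, z, z², z³, z⁴, z⁵, z⁶, z⁷, z⁸, z⁹, z¹², z¹³, z¹¹, z¹⁰, z¹⁴, z¹⁵, z¹⁶, z¹⁷, z¹⁸} are distinct. Hence |G| = 19.

Answer: 19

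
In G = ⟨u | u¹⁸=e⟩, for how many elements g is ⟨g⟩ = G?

G is cyclic of order 18. An element generates G iff its order is 18, and a cyclic group of order 18 has exactly φ(18) = 6 such elements.

Answer: 6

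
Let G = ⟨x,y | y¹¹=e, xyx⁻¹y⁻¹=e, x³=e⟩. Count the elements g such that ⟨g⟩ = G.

G is cyclic of order 33. An element generates G iff its order is 33, and a cyclic group of order 33 has exactly φ(33) = 20 such elements.

Answer: 20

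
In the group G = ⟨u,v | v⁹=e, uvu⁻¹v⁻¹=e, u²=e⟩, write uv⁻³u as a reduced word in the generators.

Multiply left to right, reducing at each step:
  u · v⁻³ = uv⁶
  (uv⁶) · u = v⁶

Answer: v⁶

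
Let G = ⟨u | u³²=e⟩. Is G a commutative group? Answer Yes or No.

G has a single generator, so G is cyclic and hence abelian.

Answer: Yes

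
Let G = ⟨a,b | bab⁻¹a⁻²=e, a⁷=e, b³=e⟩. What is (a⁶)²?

Compute successive powers of (a⁶), reducing at each step:
  (a⁶)²: (a⁶) · a⁶ = a⁵

Answer: a⁵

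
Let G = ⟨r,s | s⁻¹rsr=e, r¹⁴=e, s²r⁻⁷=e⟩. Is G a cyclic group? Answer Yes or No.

Every cyclic group is abelian. But r·s = rs while s·r = r⁶s⁻¹, so r·s ≠ s·r and G is not abelian. Hence G is not cyclic.

Answer: No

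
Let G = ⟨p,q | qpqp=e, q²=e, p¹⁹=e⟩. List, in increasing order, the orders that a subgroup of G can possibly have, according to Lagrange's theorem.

|G| = 38 = 2 · 19. By Lagrange's theorem the order of any subgroup divides 38; the divisors of 38 are 1, 2, 19, 38.

Answer: 1, 2, 19, 38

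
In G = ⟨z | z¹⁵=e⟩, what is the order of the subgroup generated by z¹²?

|⟨z¹²⟩| equals the order of z¹². Compute successive powers until reaching e:
  (z¹²)¹ = z¹², (z¹²)² = z⁹, (z¹²)³ = z⁶, (z¹²)⁴ = z³, (z¹²)⁵ = e.
The smallest positive k with (z¹²)ᵏ = e is 5, so |⟨z¹²⟩| = 5.

Answer: 5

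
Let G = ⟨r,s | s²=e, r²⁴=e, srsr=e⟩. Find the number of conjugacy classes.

The conjugacy classes (representative and size) are:
  [e] (size 1), [r²³] (size 2), [r²] (size 2), [r³] (size 2), [r²⁰] (size 2), [r¹⁹] (size 2), [r⁶] (size 2), [r⁷] (size 2), [r⁸] (size 2), [r⁹] (size 2), [r¹⁴] (size 2), [r¹¹] (size 2), [r¹²] (size 1), [r⁴s] (size 12), [r⁵s] (size 12).
Class equation: 1 + 2 + 2 + 2 + 2 + 2 + 2 + 2 + 2 + 2 + 2 + 2 + 1 + 12 + 12 = 48 = |G|. So G has 15 conjugacy classes.

Answer: 15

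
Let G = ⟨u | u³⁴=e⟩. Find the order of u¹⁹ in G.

Compute successive powers until reaching e:
  (u¹⁹)¹ = u¹⁹, (u¹⁹)² = u⁴, (u¹⁹)³ = u²³, (u¹⁹)⁴ = u⁸, (u¹⁹)⁵ = u²⁷, (u¹⁹)⁶ = u¹², (u¹⁹)⁷ = u³¹, (u¹⁹)⁸ = u¹⁶, (u¹⁹)⁹ = u, (u¹⁹)¹⁰ = u²⁰, (u¹⁹)¹¹ = u⁵, (u¹⁹)¹² = u²⁴, (u¹⁹)¹³ = u⁹, (u¹⁹)¹⁴ = u²⁸, (u¹⁹)¹⁵ = u¹³, (u¹⁹)¹⁶ = u³², (u¹⁹)¹⁷ = u¹⁷, (u¹⁹)¹⁸ = u², (u¹⁹)¹⁹ = u²¹, (u¹⁹)²⁰ = u⁶, (u¹⁹)²¹ = u²⁵, (u¹⁹)²² = u¹⁰, (u¹⁹)²³ = u²⁹, (u¹⁹)²⁴ = u¹⁴, (u¹⁹)²⁵ = u³³, (u¹⁹)²⁶ = u¹⁸, (u¹⁹)²⁷ = u³, (u¹⁹)²⁸ = u²², (u¹⁹)²⁹ = u⁷, (u¹⁹)³⁰ = u²⁶, (u¹⁹)³¹ = u¹¹, (u¹⁹)³² = u³⁰, (u¹⁹)³³ = u¹⁵, (u¹⁹)³⁴ = e.
The smallest positive k with (u¹⁹)ᵏ = e is 34.

Answer: 34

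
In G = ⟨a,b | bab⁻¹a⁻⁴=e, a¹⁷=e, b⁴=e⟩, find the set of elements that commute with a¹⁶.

⟨a¹⁶⟩ ⊆ C_G(a¹⁶) since powers of a¹⁶ commute with a¹⁶; so |C_G(a¹⁶)| ≥ |⟨a¹⁶⟩| = 17.
By orbit–stabilizer, |C_G(a¹⁶)| = |G| / |conj. class of a¹⁶| = 68 / 4 = 17.
The 17 elements commuting with a¹⁶ are {e, a, a², a³, a⁴, a⁵, a⁶, a⁷, a⁸, a⁹, a¹⁰, a¹¹, a¹², a¹³, a¹⁴, a¹⁵, a¹⁶}.

Answer: {e, a, a², a³, a⁴, a⁵, a⁶, a⁷, a⁸, a⁹, a¹⁰, a¹¹, a¹², a¹³, a¹⁴, a¹⁵, a¹⁶}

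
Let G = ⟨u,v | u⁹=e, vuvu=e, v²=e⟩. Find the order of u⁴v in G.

Compute successive powers until reaching e:
  (u⁴v)¹ = u⁴v, (u⁴v)² = e.
The smallest positive k with (u⁴v)ᵏ = e is 2.

Answer: 2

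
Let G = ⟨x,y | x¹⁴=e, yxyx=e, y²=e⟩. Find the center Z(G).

An element z ∈ Z(G) iff z commutes with every generator.
For example x⁷ is central: (x⁷)·x = x⁸ = x·(x⁷); (x⁷)·y = x⁷y = y·(x⁷).
Whereas x ∉ Z(G) since x·y = xy ≠ x¹³y = y·x.
Checking each of the 28 elements this way gives Z(G) = {e, x⁷}, of order 2.

Answer: {e, x⁷}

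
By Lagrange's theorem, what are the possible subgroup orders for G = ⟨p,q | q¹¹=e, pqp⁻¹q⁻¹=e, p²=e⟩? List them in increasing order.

|G| = 22 = 2 · 11. By Lagrange's theorem the order of any subgroup divides 22; the divisors of 22 are 1, 2, 11, 22.

Answer: 1, 2, 11, 22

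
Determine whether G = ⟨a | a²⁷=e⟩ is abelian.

G has a single generator, so G is cyclic and hence abelian.

Answer: Yes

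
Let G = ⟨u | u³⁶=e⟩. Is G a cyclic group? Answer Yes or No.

|G| = 36. The element u has order 36 (its powers give 36 distinct elements), so ⟨u⟩ = G and G is cyclic.

Answer: Yes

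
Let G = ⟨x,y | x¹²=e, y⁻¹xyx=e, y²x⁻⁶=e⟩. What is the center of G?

An element z ∈ Z(G) iff z commutes with every generator.
For example x⁶ is central: (x⁶)·x = x⁷ = x·(x⁶); (x⁶)·y = y⁻¹ = y·(x⁶).
Whereas x ∉ Z(G) since x·y = xy ≠ x⁵y⁻¹ = y·x.
Checking each of the 24 elements this way gives Z(G) = {e, x⁶}, of order 2.

Answer: {e, x⁶}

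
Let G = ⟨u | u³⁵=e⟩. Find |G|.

G is generated by a single element, so G is cyclic. The relator gives u³⁵ = e and no smaller power is forced to be e, so the 35 powers {e, u, u², u³, u⁴, u⁵, u⁶, u⁷, u⁸, u⁹, u²², u²³, u²¹, u²⁰, u²⁴, u²⁵, u²⁶, u²⁷, u²⁸, u²⁹, u³², u³³, u³¹, u³⁰, u³⁴, u¹², u¹³, u¹¹, u¹⁰, u¹⁴, u¹⁵, u¹⁶, u¹⁷, u¹⁸, u¹⁹} are distinct. Hence |G| = 35.

Answer: 35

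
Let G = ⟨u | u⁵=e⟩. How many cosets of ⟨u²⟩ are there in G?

First find ord(u²) by computing successive powers:
  (u²)¹ = u², (u²)² = u⁴, (u²)³ = u, (u²)⁴ = u³, (u²)⁵ = e.
So |⟨u²⟩| = ord(u²) = 5. With |G| = 5, by Lagrange [G : ⟨u²⟩] = 5/5 = 1.

Answer: 1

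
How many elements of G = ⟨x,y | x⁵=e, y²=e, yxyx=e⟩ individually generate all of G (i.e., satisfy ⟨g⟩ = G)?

⟨g⟩ = G would require ord(g) = |G| = 10, but the maximum element order in G is 5 < 10. So G is not cyclic and no single element generates it: the count is 0.

Answer: 0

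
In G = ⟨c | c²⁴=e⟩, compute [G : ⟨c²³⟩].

First find ord(c²³) by computing successive powers:
  (c²³)¹ = c²³, (c²³)² = c²², (c²³)³ = c²¹, (c²³)⁴ = c²⁰, (c²³)⁵ = c¹⁹, (c²³)⁶ = c¹⁸, (c²³)⁷ = c¹⁷, (c²³)⁸ = c¹⁶, (c²³)⁹ = c¹⁵, (c²³)¹⁰ = c¹⁴, (c²³)¹¹ = c¹³, (c²³)¹² = c¹², (c²³)¹³ = c¹¹, (c²³)¹⁴ = c¹⁰, (c²³)¹⁵ = c⁹, (c²³)¹⁶ = c⁸, (c²³)¹⁷ = c⁷, (c²³)¹⁸ = c⁶, (c²³)¹⁹ = c⁵, (c²³)²⁰ = c⁴, (c²³)²¹ = c³, (c²³)²² = c², (c²³)²³ = c, (c²³)²⁴ = e.
So |⟨c²³⟩| = ord(c²³) = 24. With |G| = 24, by Lagrange [G : ⟨c²³⟩] = 24/24 = 1.

Answer: 1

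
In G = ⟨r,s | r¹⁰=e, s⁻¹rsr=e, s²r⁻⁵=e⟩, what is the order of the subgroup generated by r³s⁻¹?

|⟨r³s⁻¹⟩| equals the order of r³s⁻¹. Compute successive powers until reaching e:
  (r³s⁻¹)¹ = r³s⁻¹, (r³s⁻¹)² = r⁵, (r³s⁻¹)³ = r³s, (r³s⁻¹)⁴ = e.
The smallest positive k with (r³s⁻¹)ᵏ = e is 4, so |⟨r³s⁻¹⟩| = 4.

Answer: 4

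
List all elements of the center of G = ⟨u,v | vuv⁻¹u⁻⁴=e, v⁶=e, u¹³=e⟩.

An element z ∈ Z(G) iff z commutes with every generator.
For example e is central: e·u = u = u·e; e·v = v = v·e.
Whereas u ∉ Z(G) since u·v = uv ≠ u⁴v = v·u.
Checking each of the 78 elements this way gives Z(G) = {e}, of order 1.

Answer: {e}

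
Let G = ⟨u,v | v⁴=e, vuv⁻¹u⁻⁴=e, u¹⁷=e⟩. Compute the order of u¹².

Compute successive powers until reaching e:
  (u¹²)¹ = u¹², (u¹²)² = u⁷, (u¹²)³ = u², (u¹²)⁴ = u¹⁴, (u¹²)⁵ = u⁹, (u¹²)⁶ = u⁴, (u¹²)⁷ = u¹⁶, (u¹²)⁸ = u¹¹, (u¹²)⁹ = u⁶, (u¹²)¹⁰ = u, (u¹²)¹¹ = u¹³, (u¹²)¹² = u⁸, (u¹²)¹³ = u³, (u¹²)¹⁴ = u¹⁵, (u¹²)¹⁵ = u¹⁰, (u¹²)¹⁶ = u⁵, (u¹²)¹⁷ = e.
The smallest positive k with (u¹²)ᵏ = e is 17.

Answer: 17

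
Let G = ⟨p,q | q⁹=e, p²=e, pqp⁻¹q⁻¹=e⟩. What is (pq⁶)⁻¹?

The order of (pq⁶) is 6 (smallest k with (pq⁶)ᵏ = e), so (pq⁶)⁻¹ = (pq⁶)⁵ = pq³.
Check: (pq⁶) · (pq³) → (pq⁶) · p = q⁶;   (q⁶) · q³ = e, giving e as required.

Answer: pq³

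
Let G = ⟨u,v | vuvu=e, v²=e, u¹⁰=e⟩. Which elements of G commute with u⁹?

⟨u⁹⟩ ⊆ C_G(u⁹) since powers of u⁹ commute with u⁹; so |C_G(u⁹)| ≥ |⟨u⁹⟩| = 10.
By orbit–stabilizer, |C_G(u⁹)| = |G| / |conj. class of u⁹| = 20 / 2 = 10.
The 10 elements commuting with u⁹ are {e, u, u², u³, u⁴, u⁵, u⁶, u⁷, u⁸, u⁹}.

Answer: {e, u, u², u³, u⁴, u⁵, u⁶, u⁷, u⁸, u⁹}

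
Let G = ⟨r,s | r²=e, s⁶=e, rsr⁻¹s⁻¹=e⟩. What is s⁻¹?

The order of s is 6 (smallest k with sᵏ = e), so s⁻¹ = s⁵ = s⁵.
Check: s · (s⁵) → s · s⁵ = e, giving e as required.

Answer: s⁵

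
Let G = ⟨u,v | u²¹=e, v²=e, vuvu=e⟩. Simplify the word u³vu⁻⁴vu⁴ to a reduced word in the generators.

Multiply left to right, reducing at each step:
  (u³) · v = u³v
  (u³v) · u⁻⁴ = u⁷v
  (u⁷v) · v = u⁷
  (u⁷) · u⁴ = u¹¹

Answer: u¹¹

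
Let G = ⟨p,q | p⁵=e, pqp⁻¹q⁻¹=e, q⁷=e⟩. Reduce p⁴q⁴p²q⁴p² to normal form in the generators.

Multiply left to right, reducing at each step:
  (p⁴) · q⁴ = p⁴q⁴
  (p⁴q⁴) · p² = pq⁴
  (pq⁴) · q⁴ = pq
  (pq) · p² = p³q

Answer: p³q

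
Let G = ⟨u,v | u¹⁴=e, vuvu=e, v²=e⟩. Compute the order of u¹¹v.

Compute successive powers until reaching e:
  (u¹¹v)¹ = u¹¹v, (u¹¹v)² = e.
The smallest positive k with (u¹¹v)ᵏ = e is 2.

Answer: 2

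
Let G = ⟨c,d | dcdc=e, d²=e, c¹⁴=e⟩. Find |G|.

Enumerate words in the generators, reducing via the relations: the distinct elements are
  {c, d, e, cd, c², c³, c⁴, c⁵, c⁶, c⁷, c⁸, c⁹, c²d, c³d, c¹², c¹³, c¹¹, c¹⁰, c⁴d, c⁵d, c⁶d, c⁷d, c⁸d, c⁹d, c¹²d, c¹³d, c¹¹d, c¹⁰d}.
No further products give new elements, so |G| = 28.

Answer: 28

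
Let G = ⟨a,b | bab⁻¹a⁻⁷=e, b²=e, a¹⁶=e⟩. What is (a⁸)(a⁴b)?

Compute (a⁸) · (a⁴b) by multiplying left to right and reducing via the relations at each step:
  (a⁸) · a⁴ = a¹²
  (a¹²) · b = a¹²b

Answer: a¹²b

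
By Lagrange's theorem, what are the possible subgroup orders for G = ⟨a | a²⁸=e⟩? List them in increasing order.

|G| = 28 = 2² · 7. By Lagrange's theorem the order of any subgroup divides 28; the divisors of 28 are 1, 2, 4, 7, 14, 28.

Answer: 1, 2, 4, 7, 14, 28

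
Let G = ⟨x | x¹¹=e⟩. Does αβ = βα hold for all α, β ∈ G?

G has a single generator, so G is cyclic and hence abelian.

Answer: Yes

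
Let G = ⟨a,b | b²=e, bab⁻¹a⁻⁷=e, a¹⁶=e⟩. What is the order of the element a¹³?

Compute successive powers until reaching e:
  (a¹³)¹ = a¹³, (a¹³)² = a¹⁰, (a¹³)³ = a⁷, (a¹³)⁴ = a⁴, (a¹³)⁵ = a, (a¹³)⁶ = a¹⁴, (a¹³)⁷ = a¹¹, (a¹³)⁸ = a⁸, (a¹³)⁹ = a⁵, (a¹³)¹⁰ = a², (a¹³)¹¹ = a¹⁵, (a¹³)¹² = a¹², (a¹³)¹³ = a⁹, (a¹³)¹⁴ = a⁶, (a¹³)¹⁵ = a³, (a¹³)¹⁶ = e.
The smallest positive k with (a¹³)ᵏ = e is 16.

Answer: 16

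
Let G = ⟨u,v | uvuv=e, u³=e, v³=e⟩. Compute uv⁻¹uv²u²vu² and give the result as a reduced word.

Multiply left to right, reducing at each step:
  u · v⁻¹ = uv²
  (uv²) · u = uv²u
  (uv²u) · v² = vu²
  (vu²) · u² = u²v²
  (u²v²) · v = u²
  (u²) · u² = u

Answer: u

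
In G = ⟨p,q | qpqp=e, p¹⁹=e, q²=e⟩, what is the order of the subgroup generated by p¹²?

|⟨p¹²⟩| equals the order of p¹². Compute successive powers until reaching e:
  (p¹²)¹ = p¹², (p¹²)² = p⁵, (p¹²)³ = p¹⁷, (p¹²)⁴ = p¹⁰, (p¹²)⁵ = p³, (p¹²)⁶ = p¹⁵, (p¹²)⁷ = p⁸, (p¹²)⁸ = p, (p¹²)⁹ = p¹³, (p¹²)¹⁰ = p⁶, (p¹²)¹¹ = p¹⁸, (p¹²)¹² = p¹¹, (p¹²)¹³ = p⁴, (p¹²)¹⁴ = p¹⁶, (p¹²)¹⁵ = p⁹, (p¹²)¹⁶ = p², (p¹²)¹⁷ = p¹⁴, (p¹²)¹⁸ = p⁷, (p¹²)¹⁹ = e.
The smallest positive k with (p¹²)ᵏ = e is 19, so |⟨p¹²⟩| = 19.

Answer: 19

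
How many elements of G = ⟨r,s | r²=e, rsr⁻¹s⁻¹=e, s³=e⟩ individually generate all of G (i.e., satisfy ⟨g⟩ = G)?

G is cyclic of order 6. An element generates G iff its order is 6, and a cyclic group of order 6 has exactly φ(6) = 2 such elements.

Answer: 2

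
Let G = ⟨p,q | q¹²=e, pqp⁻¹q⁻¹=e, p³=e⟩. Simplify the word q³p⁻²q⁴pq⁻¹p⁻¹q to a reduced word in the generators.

Multiply left to right, reducing at each step:
  (q³) · p⁻² = pq³
  (pq³) · q⁴ = pq⁷
  (pq⁷) · p = p²q⁷
  (p²q⁷) · q⁻¹ = p²q⁶
  (p²q⁶) · p⁻¹ = pq⁶
  (pq⁶) · q = pq⁷

Answer: pq⁷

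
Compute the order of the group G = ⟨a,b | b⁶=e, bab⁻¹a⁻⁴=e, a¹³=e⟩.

Enumerate words in the generators, reducing via the relations: the distinct elements are
  {a, b, e, ab, a², a³, a⁴, a⁵, a⁶, a⁷, a⁸, a⁹, b², b³, b⁴, b⁵, ab², ab³, ab⁴, ab⁵, a²b, a³b, a¹², a¹¹, a¹⁰, a⁴b, a⁵b, a⁶b, a⁷b, a⁸b, a⁹b, a²b², a²b³, a²b⁴, a²b⁵, a³b², a³b³, a³b⁴, a³b⁵, a¹²b, a¹¹b, a¹⁰b, a⁴b², a⁴b³, a⁴b⁴, a⁴b⁵, a⁵b², a⁵b³, a⁵b⁴, a⁵b⁵, a⁶b², a⁶b³, a⁶b⁴, a⁶b⁵, a⁷b², a⁷b³, a⁷b⁴, a⁷b⁵, a⁸b², a⁸b³, a⁸b⁴, a⁸b⁵, a⁹b², a⁹b³, a⁹b⁴, a⁹b⁵, a¹²b², a¹²b³, a¹²b⁴, a¹²b⁵, a¹¹b², a¹¹b³, a¹¹b⁴, a¹¹b⁵, a¹⁰b², a¹⁰b³, a¹⁰b⁴, a¹⁰b⁵}.
No further products give new elements, so |G| = 78.

Answer: 78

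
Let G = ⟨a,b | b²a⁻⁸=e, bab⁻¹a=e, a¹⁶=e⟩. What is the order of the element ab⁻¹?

Compute successive powers until reaching e:
  (ab⁻¹)¹ = ab⁻¹, (ab⁻¹)² = a⁸, (ab⁻¹)³ = ab, (ab⁻¹)⁴ = e.
The smallest positive k with (ab⁻¹)ᵏ = e is 4.

Answer: 4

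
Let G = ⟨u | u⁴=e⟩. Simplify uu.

Compute u · u by multiplying left to right and reducing via the relations at each step:
  u · u = u²

Answer: u²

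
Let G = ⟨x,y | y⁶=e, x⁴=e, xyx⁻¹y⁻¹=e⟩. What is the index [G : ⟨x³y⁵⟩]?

First find ord(x³y⁵) by computing successive powers:
  (x³y⁵)¹ = x³y⁵, (x³y⁵)² = x²y⁴, (x³y⁵)³ = xy³, (x³y⁵)⁴ = y², (x³y⁵)⁵ = x³y, (x³y⁵)⁶ = x², (x³y⁵)⁷ = xy⁵, (x³y⁵)⁸ = y⁴, (x³y⁵)⁹ = x³y³, (x³y⁵)¹⁰ = x²y², (x³y⁵)¹¹ = xy, (x³y⁵)¹² = e.
So |⟨x³y⁵⟩| = ord(x³y⁵) = 12. With |G| = 24, by Lagrange [G : ⟨x³y⁵⟩] = 24/12 = 2.

Answer: 2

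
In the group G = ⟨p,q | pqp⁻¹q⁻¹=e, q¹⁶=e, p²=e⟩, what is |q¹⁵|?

Compute successive powers until reaching e:
  (q¹⁵)¹ = q¹⁵, (q¹⁵)² = q¹⁴, (q¹⁵)³ = q¹³, (q¹⁵)⁴ = q¹², (q¹⁵)⁵ = q¹¹, (q¹⁵)⁶ = q¹⁰, (q¹⁵)⁷ = q⁹, (q¹⁵)⁸ = q⁸, (q¹⁵)⁹ = q⁷, (q¹⁵)¹⁰ = q⁶, (q¹⁵)¹¹ = q⁵, (q¹⁵)¹² = q⁴, (q¹⁵)¹³ = q³, (q¹⁵)¹⁴ = q², (q¹⁵)¹⁵ = q, (q¹⁵)¹⁶ = e.
The smallest positive k with (q¹⁵)ᵏ = e is 16.

Answer: 16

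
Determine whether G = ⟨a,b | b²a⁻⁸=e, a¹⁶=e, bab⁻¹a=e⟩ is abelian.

a·b = ab but b·a = a⁷b⁻¹, so a·b ≠ b·a and G is not abelian.

Answer: No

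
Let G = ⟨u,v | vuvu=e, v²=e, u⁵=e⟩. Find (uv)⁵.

Compute successive powers of (uv), reducing at each step:
  (uv)²: (uv) · u = v;   v · v = e
  (uv)³: e · u = u;   u · v = uv
  (uv)⁴: (uv) · u = v;   v · v = e
  (uv)⁵: e · u = u;   u · v = uv

Answer: uv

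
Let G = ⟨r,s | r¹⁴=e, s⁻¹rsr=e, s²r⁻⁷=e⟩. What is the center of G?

An element z ∈ Z(G) iff z commutes with every generator.
For example r⁷ is central: (r⁷)·r = r⁸ = r·(r⁷); (r⁷)·s = s⁻¹ = s·(r⁷).
Whereas r ∉ Z(G) since r·s = rs ≠ r⁶s⁻¹ = s·r.
Checking each of the 28 elements this way gives Z(G) = {e, r⁷}, of order 2.

Answer: {e, r⁷}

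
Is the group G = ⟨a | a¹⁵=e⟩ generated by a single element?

|G| = 15. The element a has order 15 (its powers give 15 distinct elements), so ⟨a⟩ = G and G is cyclic.

Answer: Yes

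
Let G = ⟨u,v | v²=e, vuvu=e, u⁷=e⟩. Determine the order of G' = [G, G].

G' = [G, G] is generated by all commutators. The generator-pair commutators are: [u, v] = u².
The subgroup they normally generate is {e, u, u², u³, u⁴, u⁵, u⁶}, of order 7.
Check: |G/G'| = 14/7 = 2 is the order of the abelianisation.

Answer: 7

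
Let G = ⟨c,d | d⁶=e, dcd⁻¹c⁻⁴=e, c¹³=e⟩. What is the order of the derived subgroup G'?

G' = [G, G] is generated by all commutators. The generator-pair commutators are: [c, d] = c¹⁰.
The subgroup they normally generate is {e, c, c², c³, c⁴, c⁵, c⁶, c⁷, c⁸, c⁹, c¹⁰, c¹¹, c¹²}, of order 13.
Check: |G/G'| = 78/13 = 6 is the order of the abelianisation.

Answer: 13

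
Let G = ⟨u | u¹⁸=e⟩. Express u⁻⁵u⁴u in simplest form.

Multiply left to right, reducing at each step:
  (u¹³) · u⁴ = u¹⁷
  (u¹⁷) · u = e

Answer: e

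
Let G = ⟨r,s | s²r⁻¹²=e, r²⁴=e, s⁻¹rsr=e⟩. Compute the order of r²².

Compute successive powers until reaching e:
  (r²²)¹ = r²², (r²²)² = r²⁰, (r²²)³ = r¹⁸, (r²²)⁴ = r¹⁶, (r²²)⁵ = r¹⁴, (r²²)⁶ = r¹², (r²²)⁷ = r¹⁰, (r²²)⁸ = r⁸, (r²²)⁹ = r⁶, (r²²)¹⁰ = r⁴, (r²²)¹¹ = r², (r²²)¹² = e.
The smallest positive k with (r²²)ᵏ = e is 12.

Answer: 12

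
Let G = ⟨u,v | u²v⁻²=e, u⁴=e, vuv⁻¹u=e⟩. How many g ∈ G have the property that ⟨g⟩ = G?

⟨g⟩ = G would require ord(g) = |G| = 8, but the maximum element order in G is 4 < 8. So G is not cyclic and no single element generates it: the count is 0.

Answer: 0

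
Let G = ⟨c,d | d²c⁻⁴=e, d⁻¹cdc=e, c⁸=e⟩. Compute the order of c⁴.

Compute successive powers until reaching e:
  (c⁴)¹ = c⁴, (c⁴)² = e.
The smallest positive k with (c⁴)ᵏ = e is 2.

Answer: 2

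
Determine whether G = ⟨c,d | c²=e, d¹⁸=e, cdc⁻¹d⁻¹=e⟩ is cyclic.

|G| = 36, but the maximum element order in G is 18 < 36. No single element generates all of G, so G is not cyclic.

Answer: No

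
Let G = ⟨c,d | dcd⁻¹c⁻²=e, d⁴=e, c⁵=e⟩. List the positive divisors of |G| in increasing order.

|G| = 20 = 2² · 5. By Lagrange's theorem the order of any subgroup divides 20; the divisors of 20 are 1, 2, 4, 5, 10, 20.

Answer: 1, 2, 4, 5, 10, 20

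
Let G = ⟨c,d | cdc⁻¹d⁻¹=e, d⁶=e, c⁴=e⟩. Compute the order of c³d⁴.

Compute successive powers until reaching e:
  (c³d⁴)¹ = c³d⁴, (c³d⁴)² = c²d², (c³d⁴)³ = c, (c³d⁴)⁴ = d⁴, (c³d⁴)⁵ = c³d², (c³d⁴)⁶ = c², (c³d⁴)⁷ = cd⁴, (c³d⁴)⁸ = d², (c³d⁴)⁹ = c³, (c³d⁴)¹⁰ = c²d⁴, (c³d⁴)¹¹ = cd², (c³d⁴)¹² = e.
The smallest positive k with (c³d⁴)ᵏ = e is 12.

Answer: 12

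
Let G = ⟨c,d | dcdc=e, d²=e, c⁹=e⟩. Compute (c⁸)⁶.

Compute successive powers of (c⁸), reducing at each step:
  (c⁸)²: (c⁸) · c⁸ = c⁷
  (c⁸)³: (c⁷) · c⁸ = c⁶
  (c⁸)⁴: (c⁶) · c⁸ = c⁵
  (c⁸)⁵: (c⁵) · c⁸ = c⁴
  (c⁸)⁶: (c⁴) · c⁸ = c³

Answer: c³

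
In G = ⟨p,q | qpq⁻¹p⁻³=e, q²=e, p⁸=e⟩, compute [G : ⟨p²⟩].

First find ord(p²) by computing successive powers:
  (p²)¹ = p², (p²)² = p⁴, (p²)³ = p⁶, (p²)⁴ = e.
So |⟨p²⟩| = ord(p²) = 4. With |G| = 16, by Lagrange [G : ⟨p²⟩] = 16/4 = 4.

Answer: 4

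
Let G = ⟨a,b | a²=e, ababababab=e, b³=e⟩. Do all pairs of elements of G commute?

a·b = ab but b·a = ba, so a·b ≠ b·a and G is not abelian.

Answer: No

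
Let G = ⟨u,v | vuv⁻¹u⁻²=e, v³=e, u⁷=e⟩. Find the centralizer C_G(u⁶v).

⟨u⁶v⟩ ⊆ C_G(u⁶v) since powers of u⁶v commute with u⁶v; so |C_G(u⁶v)| ≥ |⟨u⁶v⟩| = 3.
By orbit–stabilizer, |C_G(u⁶v)| = |G| / |conj. class of u⁶v| = 21 / 7 = 3.
The 3 elements commuting with u⁶v are {e, u⁴v², u⁶v}.

Answer: {e, u⁴v², u⁶v}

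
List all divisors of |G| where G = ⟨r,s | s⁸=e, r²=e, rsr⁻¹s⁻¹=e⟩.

|G| = 16 = 2⁴. By Lagrange's theorem the order of any subgroup divides 16; the divisors of 16 are 1, 2, 4, 8, 16.

Answer: 1, 2, 4, 8, 16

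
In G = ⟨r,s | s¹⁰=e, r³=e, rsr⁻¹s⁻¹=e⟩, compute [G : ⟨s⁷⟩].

First find ord(s⁷) by computing successive powers:
  (s⁷)¹ = s⁷, (s⁷)² = s⁴, (s⁷)³ = s, (s⁷)⁴ = s⁸, (s⁷)⁵ = s⁵, (s⁷)⁶ = s², (s⁷)⁷ = s⁹, (s⁷)⁸ = s⁶, (s⁷)⁹ = s³, (s⁷)¹⁰ = e.
So |⟨s⁷⟩| = ord(s⁷) = 10. With |G| = 30, by Lagrange [G : ⟨s⁷⟩] = 30/10 = 3.

Answer: 3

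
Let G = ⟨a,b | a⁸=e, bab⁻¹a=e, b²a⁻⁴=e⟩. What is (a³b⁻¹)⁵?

Compute successive powers of (a³b⁻¹), reducing at each step:
  (a³b⁻¹)²: (a³b⁻¹) · a³ = b⁻¹;   (b⁻¹) · b⁻¹ = a⁴
  (a³b⁻¹)³: (a⁴) · a³ = a⁷;   (a⁷) · b⁻¹ = a³b
  (a³b⁻¹)⁴: (a³b) · a³ = b;   b · b⁻¹ = e
  (a³b⁻¹)⁵: e · a³ = a³;   (a³) · b⁻¹ = a³b⁻¹

Answer: a³b⁻¹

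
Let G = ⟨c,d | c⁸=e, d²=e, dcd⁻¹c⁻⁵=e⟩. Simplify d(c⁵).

Compute d · (c⁵) by multiplying left to right and reducing via the relations at each step:
  d · c⁵ = cd

Answer: cd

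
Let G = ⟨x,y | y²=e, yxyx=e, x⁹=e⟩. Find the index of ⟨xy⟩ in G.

First find ord(xy) by computing successive powers:
  (xy)¹ = xy, (xy)² = e.
So |⟨xy⟩| = ord(xy) = 2. With |G| = 18, by Lagrange [G : ⟨xy⟩] = 18/2 = 9.

Answer: 9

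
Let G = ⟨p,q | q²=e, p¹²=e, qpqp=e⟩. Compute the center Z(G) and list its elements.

An element z ∈ Z(G) iff z commutes with every generator.
For example p⁶ is central: (p⁶)·p = p⁷ = p·(p⁶); (p⁶)·q = p⁶q = q·(p⁶).
Whereas p ∉ Z(G) since p·q = pq ≠ p¹¹q = q·p.
Checking each of the 24 elements this way gives Z(G) = {e, p⁶}, of order 2.

Answer: {e, p⁶}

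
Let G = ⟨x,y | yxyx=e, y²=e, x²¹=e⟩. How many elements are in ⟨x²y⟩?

|⟨x²y⟩| equals the order of x²y. Compute successive powers until reaching e:
  (x²y)¹ = x²y, (x²y)² = e.
The smallest positive k with (x²y)ᵏ = e is 2, so |⟨x²y⟩| = 2.

Answer: 2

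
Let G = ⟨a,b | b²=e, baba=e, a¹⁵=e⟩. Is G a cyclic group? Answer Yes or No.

Every cyclic group is abelian. But a·b = ab while b·a = a¹⁴b, so a·b ≠ b·a and G is not abelian. Hence G is not cyclic.

Answer: No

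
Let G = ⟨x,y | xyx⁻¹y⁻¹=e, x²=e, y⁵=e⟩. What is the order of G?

Enumerate words in the generators, reducing via the relations: the distinct elements are
  {e, x, y, xy, y², y³, y⁴, xy², xy³, xy⁴}.
No further products give new elements, so |G| = 10.

Answer: 10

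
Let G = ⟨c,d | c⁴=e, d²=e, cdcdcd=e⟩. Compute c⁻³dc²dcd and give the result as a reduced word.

Multiply left to right, reducing at each step:
  c · d = cd
  (cd) · c² = cdc²
  (cdc²) · d = cdc²d
  (cdc²d) · c = dc²d
  (dc²d) · d = dc²

Answer: dc²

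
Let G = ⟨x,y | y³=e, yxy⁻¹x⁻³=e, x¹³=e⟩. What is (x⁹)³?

Compute successive powers of (x⁹), reducing at each step:
  (x⁹)²: (x⁹) · x⁹ = x⁵
  (x⁹)³: (x⁵) · x⁹ = x

Answer: x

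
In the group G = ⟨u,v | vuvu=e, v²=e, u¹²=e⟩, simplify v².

Compute successive powers of v, reducing at each step:
  v²: v · v = e

Answer: e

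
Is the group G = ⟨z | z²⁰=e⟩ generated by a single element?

|G| = 20. The element z has order 20 (its powers give 20 distinct elements), so ⟨z⟩ = G and G is cyclic.

Answer: Yes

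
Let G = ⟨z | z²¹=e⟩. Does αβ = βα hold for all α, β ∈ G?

G has a single generator, so G is cyclic and hence abelian.

Answer: Yes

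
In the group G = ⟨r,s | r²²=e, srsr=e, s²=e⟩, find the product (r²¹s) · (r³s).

Compute (r²¹s) · (r³s) by multiplying left to right and reducing via the relations at each step:
  (r²¹s) · r³ = r¹⁸s
  (r¹⁸s) · s = r¹⁸

Answer: r¹⁸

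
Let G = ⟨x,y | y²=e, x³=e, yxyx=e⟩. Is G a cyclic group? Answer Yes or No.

Every cyclic group is abelian. But x·y = xy while y·x = x²y, so x·y ≠ y·x and G is not abelian. Hence G is not cyclic.

Answer: No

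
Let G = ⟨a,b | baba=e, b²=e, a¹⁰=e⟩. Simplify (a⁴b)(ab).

Compute (a⁴b) · (ab) by multiplying left to right and reducing via the relations at each step:
  (a⁴b) · a = a³b
  (a³b) · b = a³

Answer: a³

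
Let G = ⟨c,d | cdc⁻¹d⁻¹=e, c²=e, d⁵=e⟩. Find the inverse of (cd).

The order of (cd) is 10 (smallest k with (cd)ᵏ = e), so (cd)⁻¹ = (cd)⁹ = cd⁴.
Check: (cd) · (cd⁴) → (cd) · c = d;   d · d⁴ = e, giving e as required.

Answer: cd⁴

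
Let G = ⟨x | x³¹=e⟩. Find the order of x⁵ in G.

Compute successive powers until reaching e:
  (x⁵)¹ = x⁵, (x⁵)² = x¹⁰, (x⁵)³ = x¹⁵, (x⁵)⁴ = x²⁰, (x⁵)⁵ = x²⁵, (x⁵)⁶ = x³⁰, (x⁵)⁷ = x⁴, (x⁵)⁸ = x⁹, (x⁵)⁹ = x¹⁴, (x⁵)¹⁰ = x¹⁹, (x⁵)¹¹ = x²⁴, (x⁵)¹² = x²⁹, (x⁵)¹³ = x³, (x⁵)¹⁴ = x⁸, (x⁵)¹⁵ = x¹³, (x⁵)¹⁶ = x¹⁸, (x⁵)¹⁷ = x²³, (x⁵)¹⁸ = x²⁸, (x⁵)¹⁹ = x², (x⁵)²⁰ = x⁷, (x⁵)²¹ = x¹², (x⁵)²² = x¹⁷, (x⁵)²³ = x²², (x⁵)²⁴ = x²⁷, (x⁵)²⁵ = x, (x⁵)²⁶ = x⁶, (x⁵)²⁷ = x¹¹, (x⁵)²⁸ = x¹⁶, (x⁵)²⁹ = x²¹, (x⁵)³⁰ = x²⁶, (x⁵)³¹ = e.
The smallest positive k with (x⁵)ᵏ = e is 31.

Answer: 31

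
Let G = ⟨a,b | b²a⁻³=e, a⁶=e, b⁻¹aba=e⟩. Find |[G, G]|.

G' = [G, G] is generated by all commutators. The generator-pair commutators are: [a, b] = a².
The subgroup they normally generate is {e, a², a⁴}, of order 3.
Check: |G/G'| = 12/3 = 4 is the order of the abelianisation.

Answer: 3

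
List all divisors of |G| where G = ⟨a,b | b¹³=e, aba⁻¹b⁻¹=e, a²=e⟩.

|G| = 26 = 2 · 13. By Lagrange's theorem the order of any subgroup divides 26; the divisors of 26 are 1, 2, 13, 26.

Answer: 1, 2, 13, 26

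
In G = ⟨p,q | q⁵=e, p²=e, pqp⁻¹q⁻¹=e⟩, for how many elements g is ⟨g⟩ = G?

G is cyclic of order 10. An element generates G iff its order is 10, and a cyclic group of order 10 has exactly φ(10) = 4 such elements.

Answer: 4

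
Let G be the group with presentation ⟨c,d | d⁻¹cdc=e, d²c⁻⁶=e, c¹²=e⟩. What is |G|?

Enumerate words in the generators, reducing via the relations: the distinct elements are
  {c, d, e, cd, c², c³, c⁴, c⁵, c⁶, c⁷, c⁸, c⁹, c²d, c³d, c¹¹, c¹⁰, c⁴d, c⁵d, d⁻¹, cd⁻¹, c²d⁻¹, c³d⁻¹, c⁴d⁻¹, c⁵d⁻¹}.
No further products give new elements, so |G| = 24.

Answer: 24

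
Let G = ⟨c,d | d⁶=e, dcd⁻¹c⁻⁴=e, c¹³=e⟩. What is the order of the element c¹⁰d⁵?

Compute successive powers until reaching e:
  (c¹⁰d⁵)¹ = c¹⁰d⁵, (c¹⁰d⁵)² = c⁶d⁴, (c¹⁰d⁵)³ = c⁵d³, (c¹⁰d⁵)⁴ = c⁸d², (c¹⁰d⁵)⁵ = c¹²d, (c¹⁰d⁵)⁶ = e.
The smallest positive k with (c¹⁰d⁵)ᵏ = e is 6.

Answer: 6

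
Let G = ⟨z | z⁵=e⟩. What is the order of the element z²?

Compute successive powers until reaching e:
  (z²)¹ = z², (z²)² = z⁴, (z²)³ = z, (z²)⁴ = z³, (z²)⁵ = e.
The smallest positive k with (z²)ᵏ = e is 5.

Answer: 5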